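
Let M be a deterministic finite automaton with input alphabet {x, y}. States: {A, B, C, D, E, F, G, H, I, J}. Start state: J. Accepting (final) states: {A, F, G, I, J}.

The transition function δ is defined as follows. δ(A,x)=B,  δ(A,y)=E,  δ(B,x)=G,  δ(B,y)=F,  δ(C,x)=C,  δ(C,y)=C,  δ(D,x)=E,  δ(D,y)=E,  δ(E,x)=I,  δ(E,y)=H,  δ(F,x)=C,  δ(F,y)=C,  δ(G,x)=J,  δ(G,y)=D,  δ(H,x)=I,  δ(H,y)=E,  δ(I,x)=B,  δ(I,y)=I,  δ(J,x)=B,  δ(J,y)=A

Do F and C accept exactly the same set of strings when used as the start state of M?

No

Every state is reachable, so we keep all 10.
Initial partition by acceptance: {A,F,G,I,J} | {B,C,D,E,H}.
Refine {A,F,G,I,J} on symbol x: members go to different blocks, giving {A,F,I,J} and {G}.
Split {A,F,I,J} by δ(·,y) → {A,F} and {I,J}.
Split {B,C,D,E,H} by δ(·,x) → {C,D} and {E,H} and {B}.
Split {A,F} by δ(·,x) → {A} and {F}.
On input x, block {C,D} splits into {C} and {D}.
Refine {I,J} on symbol y: members go to different blocks, giving {I} and {J}.
The partition is now stable with 9 blocks: {A} | {C} | {G} | {I} | {E,H} | {B} | {F} | {D} | {J}.
F and C end up in different blocks, so they are distinguishable. For instance, the string 'ε' is accepted from only F.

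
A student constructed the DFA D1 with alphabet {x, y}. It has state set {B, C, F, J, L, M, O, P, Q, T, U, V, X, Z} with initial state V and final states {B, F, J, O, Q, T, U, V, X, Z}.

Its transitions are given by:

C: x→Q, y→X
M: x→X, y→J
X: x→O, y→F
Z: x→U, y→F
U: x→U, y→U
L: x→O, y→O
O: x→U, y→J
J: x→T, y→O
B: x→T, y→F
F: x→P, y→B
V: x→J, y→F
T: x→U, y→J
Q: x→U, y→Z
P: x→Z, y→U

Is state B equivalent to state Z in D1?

States {C,L,M,Q,X} cannot be reached from the start state, so discard them.
Start with accepting vs non-accepting: {B,F,J,O,T,U,V,Z} | {P}.
Refine {B,F,J,O,T,U,V,Z} on symbol x: members go to different blocks, giving {B,J,O,T,U,V,Z} and {F}.
On input y, block {B,J,O,T,U,V,Z} splits into {J,O,T,U} and {B,V,Z}.
Stable partition: {J,O,T,U} | {P} | {F} | {B,V,Z} — 4 equivalence classes.
B and Z lie in the same block of the stable partition, so they are equivalent — no string distinguishes them.

Yes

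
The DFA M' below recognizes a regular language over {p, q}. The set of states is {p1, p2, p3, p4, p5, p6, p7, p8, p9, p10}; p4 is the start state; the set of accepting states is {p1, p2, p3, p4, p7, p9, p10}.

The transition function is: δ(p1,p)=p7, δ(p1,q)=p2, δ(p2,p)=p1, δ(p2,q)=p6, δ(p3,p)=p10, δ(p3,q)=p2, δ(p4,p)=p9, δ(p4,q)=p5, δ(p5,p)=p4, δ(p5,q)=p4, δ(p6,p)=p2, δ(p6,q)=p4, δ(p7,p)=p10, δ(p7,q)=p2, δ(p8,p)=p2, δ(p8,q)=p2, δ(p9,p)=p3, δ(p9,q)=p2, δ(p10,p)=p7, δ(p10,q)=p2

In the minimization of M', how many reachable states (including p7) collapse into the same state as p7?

First remove the unreachable states {p8}; 9 states remain.
P0 = {p1,p2,p3,p4,p7,p9,p10} | {p5,p6}.
Split {p1,p2,p3,p4,p7,p9,p10} by δ(·,q) → {p1,p3,p7,p9,p10} and {p2,p4}.
Stable partition: {p1,p3,p7,p9,p10} | {p5,p6} | {p2,p4} — 3 equivalence classes.
The equivalence class containing p7 is {p1,p3,p7,p9,p10}, of size 5.

5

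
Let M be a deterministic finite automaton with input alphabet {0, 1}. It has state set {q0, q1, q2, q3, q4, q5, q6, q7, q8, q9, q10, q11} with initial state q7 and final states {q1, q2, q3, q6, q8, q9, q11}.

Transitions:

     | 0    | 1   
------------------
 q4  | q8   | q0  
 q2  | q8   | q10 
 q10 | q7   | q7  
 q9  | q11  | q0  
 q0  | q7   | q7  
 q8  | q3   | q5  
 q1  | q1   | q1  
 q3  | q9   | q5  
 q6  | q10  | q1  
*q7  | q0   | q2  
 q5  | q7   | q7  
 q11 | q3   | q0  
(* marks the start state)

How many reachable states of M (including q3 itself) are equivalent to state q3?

Reachable states from the start: {q0,q2,q3,q5,q7,q8,q9,q10,q11}. Unreachable: {q1,q4,q6} — drop them.
P0 = {q2,q3,q8,q9,q11} | {q0,q5,q7,q10}.
On input 1, block {q0,q5,q7,q10} splits into {q0,q5,q10} and {q7}.
No further refinement is possible. Final partition (3 blocks): {q2,q3,q8,q9,q11} | {q0,q5,q10} | {q7}.
State q3 belongs to the block {q2,q3,q8,q9,q11}, which has 5 states.

5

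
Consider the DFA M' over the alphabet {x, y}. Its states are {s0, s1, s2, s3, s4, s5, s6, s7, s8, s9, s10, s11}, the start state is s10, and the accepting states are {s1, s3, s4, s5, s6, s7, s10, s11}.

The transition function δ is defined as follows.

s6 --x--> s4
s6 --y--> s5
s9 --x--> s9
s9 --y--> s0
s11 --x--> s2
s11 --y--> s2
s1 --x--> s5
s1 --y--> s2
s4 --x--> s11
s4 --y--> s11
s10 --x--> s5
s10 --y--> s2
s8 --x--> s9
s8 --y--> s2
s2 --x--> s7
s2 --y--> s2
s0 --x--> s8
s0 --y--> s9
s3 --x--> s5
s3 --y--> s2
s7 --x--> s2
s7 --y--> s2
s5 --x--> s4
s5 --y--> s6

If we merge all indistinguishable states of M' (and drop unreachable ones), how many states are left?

5

States {s0,s1,s3,s8,s9} cannot be reached from the start state, so discard them.
Start with accepting vs non-accepting: {s4,s5,s6,s7,s10,s11} | {s2}.
Split {s4,s5,s6,s7,s10,s11} by δ(·,x) → {s4,s5,s6,s10} and {s7,s11}.
Split {s4,s5,s6,s10} by δ(·,x) → {s5,s6,s10} and {s4}.
On input x, block {s5,s6,s10} splits into {s5,s6} and {s10}.
The partition is now stable with 5 blocks: {s5,s6} | {s2} | {s7,s11} | {s4} | {s10}.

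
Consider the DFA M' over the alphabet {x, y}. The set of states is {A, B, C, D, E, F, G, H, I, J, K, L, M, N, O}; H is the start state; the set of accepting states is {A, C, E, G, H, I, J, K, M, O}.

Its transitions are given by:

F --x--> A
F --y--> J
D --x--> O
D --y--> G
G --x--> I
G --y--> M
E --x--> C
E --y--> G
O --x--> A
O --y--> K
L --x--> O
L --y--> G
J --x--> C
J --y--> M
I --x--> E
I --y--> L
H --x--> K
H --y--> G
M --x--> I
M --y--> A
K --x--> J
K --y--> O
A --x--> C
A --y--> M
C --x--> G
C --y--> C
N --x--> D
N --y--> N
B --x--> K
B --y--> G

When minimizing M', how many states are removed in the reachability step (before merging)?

BFS from H reaches {A, C, E, G, H, I, J, K, L, M, O}; the 4 state(s) B, D, F, N are never visited.

4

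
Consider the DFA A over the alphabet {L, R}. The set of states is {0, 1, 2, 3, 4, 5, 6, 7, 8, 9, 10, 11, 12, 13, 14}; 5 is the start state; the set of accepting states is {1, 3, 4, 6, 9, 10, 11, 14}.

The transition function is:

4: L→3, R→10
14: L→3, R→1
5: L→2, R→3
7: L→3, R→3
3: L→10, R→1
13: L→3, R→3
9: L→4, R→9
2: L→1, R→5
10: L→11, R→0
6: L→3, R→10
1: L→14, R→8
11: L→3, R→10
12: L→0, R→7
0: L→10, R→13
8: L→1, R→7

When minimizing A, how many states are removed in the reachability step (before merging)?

4

No path from 5 leads to 4, 6, 9, 12; the other 11 states are all reachable.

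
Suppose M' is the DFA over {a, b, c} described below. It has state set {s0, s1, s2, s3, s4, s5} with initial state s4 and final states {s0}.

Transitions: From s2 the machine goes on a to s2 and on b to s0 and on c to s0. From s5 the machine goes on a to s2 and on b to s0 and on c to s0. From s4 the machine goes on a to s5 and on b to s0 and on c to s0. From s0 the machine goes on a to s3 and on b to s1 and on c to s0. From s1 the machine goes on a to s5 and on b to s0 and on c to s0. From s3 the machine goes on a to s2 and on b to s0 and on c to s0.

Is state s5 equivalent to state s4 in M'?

All states are reachable from the start state.
P0 = {s0} | {s1,s2,s3,s4,s5}.
No further refinement is possible. Final partition (2 blocks): {s0} | {s1,s2,s3,s4,s5}.
s5 and s4 lie in the same block of the stable partition, so they are equivalent — no string distinguishes them.

Yes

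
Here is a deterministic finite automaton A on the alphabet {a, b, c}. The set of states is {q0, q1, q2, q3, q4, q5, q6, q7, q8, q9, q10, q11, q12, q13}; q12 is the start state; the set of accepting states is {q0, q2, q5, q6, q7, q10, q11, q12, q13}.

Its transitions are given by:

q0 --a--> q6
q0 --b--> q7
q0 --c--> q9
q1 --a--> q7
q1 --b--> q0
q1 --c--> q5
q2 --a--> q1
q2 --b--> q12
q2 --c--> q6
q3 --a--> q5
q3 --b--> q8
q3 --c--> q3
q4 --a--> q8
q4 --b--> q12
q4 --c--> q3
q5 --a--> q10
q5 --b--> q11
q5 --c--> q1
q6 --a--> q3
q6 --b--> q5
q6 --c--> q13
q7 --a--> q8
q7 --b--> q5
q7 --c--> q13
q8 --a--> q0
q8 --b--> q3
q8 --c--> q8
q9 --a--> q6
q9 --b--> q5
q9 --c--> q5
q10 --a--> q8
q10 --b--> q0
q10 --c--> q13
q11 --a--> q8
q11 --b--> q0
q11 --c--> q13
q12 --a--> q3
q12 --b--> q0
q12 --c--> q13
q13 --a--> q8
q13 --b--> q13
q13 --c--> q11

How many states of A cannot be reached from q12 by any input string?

No path from q12 leads to q2, q4; the other 12 states are all reachable.

2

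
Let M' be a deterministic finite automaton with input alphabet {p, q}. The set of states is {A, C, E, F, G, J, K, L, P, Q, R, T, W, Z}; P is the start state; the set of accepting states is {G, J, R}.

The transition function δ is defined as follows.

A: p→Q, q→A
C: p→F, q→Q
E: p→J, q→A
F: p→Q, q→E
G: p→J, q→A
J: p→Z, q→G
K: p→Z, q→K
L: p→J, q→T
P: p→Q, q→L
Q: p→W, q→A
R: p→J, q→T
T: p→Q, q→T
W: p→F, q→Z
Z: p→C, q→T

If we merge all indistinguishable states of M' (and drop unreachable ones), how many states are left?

7

States {K,R} cannot be reached from the start state, so discard them.
P0 = {G,J} | {A,C,E,F,L,P,Q,T,W,Z}.
On input p, block {G,J} splits into {J} and {G}.
On input p, block {A,C,E,F,L,P,Q,T,W,Z} splits into {A,C,F,P,Q,T,W,Z} and {E,L}.
Refine {A,C,F,P,Q,T,W,Z} on symbol q: members go to different blocks, giving {A,C,Q,T,W,Z} and {F,P}.
Refine {A,C,Q,T,W,Z} on symbol p: members go to different blocks, giving {A,Q,T,Z} and {C,W}.
Split {A,Q,T,Z} by δ(·,p) → {Q,Z} and {A,T}.
Stable partition: {J} | {Q,Z} | {G} | {E,L} | {F,P} | {C,W} | {A,T} — 7 equivalence classes.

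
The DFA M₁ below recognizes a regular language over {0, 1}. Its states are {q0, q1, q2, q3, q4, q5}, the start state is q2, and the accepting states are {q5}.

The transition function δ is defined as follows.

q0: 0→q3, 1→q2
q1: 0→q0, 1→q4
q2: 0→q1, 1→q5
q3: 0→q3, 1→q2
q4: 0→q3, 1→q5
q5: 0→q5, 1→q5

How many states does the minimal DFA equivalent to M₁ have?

3

P0 = {q5} | {q0,q1,q2,q3,q4}.
Split {q0,q1,q2,q3,q4} by δ(·,1) → {q0,q1,q3} and {q2,q4}.
The partition is now stable with 3 blocks: {q5} | {q0,q1,q3} | {q2,q4}.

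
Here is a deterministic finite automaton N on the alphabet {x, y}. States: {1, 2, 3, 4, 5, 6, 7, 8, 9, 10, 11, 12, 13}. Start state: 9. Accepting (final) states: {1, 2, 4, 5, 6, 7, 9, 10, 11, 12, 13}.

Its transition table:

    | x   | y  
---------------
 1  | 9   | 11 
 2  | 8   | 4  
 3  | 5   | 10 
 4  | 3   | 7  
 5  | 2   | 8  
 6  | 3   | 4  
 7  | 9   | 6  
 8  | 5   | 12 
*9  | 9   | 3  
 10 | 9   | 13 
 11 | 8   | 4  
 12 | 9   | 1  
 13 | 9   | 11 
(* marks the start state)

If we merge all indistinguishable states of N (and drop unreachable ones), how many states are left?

7

Start with accepting vs non-accepting: {1,2,4,5,6,7,9,10,11,12,13} | {3,8}.
On input x, block {1,2,4,5,6,7,9,10,11,12,13} splits into {1,5,7,9,10,12,13} and {2,4,6,11}.
Split {1,5,7,9,10,12,13} by δ(·,x) → {1,7,9,10,12,13} and {5}.
Split {1,7,9,10,12,13} by δ(·,y) → {1,7,13} and {10,12} and {9}.
On input y, block {2,4,6,11} splits into {2,6,11} and {4}.
No further refinement is possible. Final partition (7 blocks): {1,7,13} | {3,8} | {2,6,11} | {5} | {10,12} | {9} | {4}.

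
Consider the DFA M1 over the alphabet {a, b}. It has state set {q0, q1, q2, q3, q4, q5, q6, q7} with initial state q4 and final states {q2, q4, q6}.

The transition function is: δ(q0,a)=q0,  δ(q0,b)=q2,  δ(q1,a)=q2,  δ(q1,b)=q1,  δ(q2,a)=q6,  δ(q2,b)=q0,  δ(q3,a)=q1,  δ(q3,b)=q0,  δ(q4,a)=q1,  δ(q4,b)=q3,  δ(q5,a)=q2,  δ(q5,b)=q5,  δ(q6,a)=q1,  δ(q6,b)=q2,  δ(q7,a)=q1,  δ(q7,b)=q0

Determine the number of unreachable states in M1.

BFS from q4 reaches {q0, q1, q2, q3, q4, q6}; the 2 state(s) q5, q7 are never visited.

2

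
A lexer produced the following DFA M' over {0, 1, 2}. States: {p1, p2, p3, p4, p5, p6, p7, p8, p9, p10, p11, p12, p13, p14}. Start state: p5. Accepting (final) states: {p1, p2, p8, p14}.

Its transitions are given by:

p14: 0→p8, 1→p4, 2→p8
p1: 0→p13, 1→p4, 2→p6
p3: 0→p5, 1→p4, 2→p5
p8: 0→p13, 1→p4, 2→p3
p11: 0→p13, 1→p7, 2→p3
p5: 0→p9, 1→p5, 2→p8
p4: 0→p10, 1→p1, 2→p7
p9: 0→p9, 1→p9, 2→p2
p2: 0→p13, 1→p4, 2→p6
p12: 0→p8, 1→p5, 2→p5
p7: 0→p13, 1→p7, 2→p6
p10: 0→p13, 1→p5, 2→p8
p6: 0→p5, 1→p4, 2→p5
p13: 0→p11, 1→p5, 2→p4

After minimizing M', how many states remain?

States {p12,p14} cannot be reached from the start state, so discard them.
P0 = {p1,p2,p8} | {p3,p4,p5,p6,p7,p9,p10,p11,p13}.
Split {p3,p4,p5,p6,p7,p9,p10,p11,p13} by δ(·,1) → {p3,p5,p6,p7,p9,p10,p11,p13} and {p4}.
On input 1, block {p3,p5,p6,p7,p9,p10,p11,p13} splits into {p5,p7,p9,p10,p11,p13} and {p3,p6}.
Refine {p5,p7,p9,p10,p11,p13} on symbol 2: members go to different blocks, giving {p5,p9,p10} and {p7,p11} and {p13}.
Split {p5,p9,p10} by δ(·,0) → {p5,p9} and {p10}.
The partition is now stable with 7 blocks: {p1,p2,p8} | {p5,p9} | {p4} | {p3,p6} | {p7,p11} | {p13} | {p10}.

7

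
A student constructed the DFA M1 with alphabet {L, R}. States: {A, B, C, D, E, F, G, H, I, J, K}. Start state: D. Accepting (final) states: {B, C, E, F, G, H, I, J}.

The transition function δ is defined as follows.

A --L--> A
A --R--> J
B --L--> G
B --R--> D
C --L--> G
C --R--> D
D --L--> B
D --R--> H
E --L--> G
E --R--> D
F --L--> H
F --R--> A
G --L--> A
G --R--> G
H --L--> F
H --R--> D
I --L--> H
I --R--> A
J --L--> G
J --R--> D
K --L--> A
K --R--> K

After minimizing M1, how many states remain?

Reachable states from the start: {A,B,D,F,G,H,J}. Unreachable: {C,E,I,K} — drop them.
Start with accepting vs non-accepting: {B,F,G,H,J} | {A,D}.
Split {B,F,G,H,J} by δ(·,L) → {B,F,H,J} and {G}.
On input L, block {B,F,H,J} splits into {B,J} and {F,H}.
Refine {A,D} on symbol L: members go to different blocks, giving {A} and {D}.
Split {F,H} by δ(·,R) → {F} and {H}.
Stable partition: {B,J} | {A} | {G} | {F} | {D} | {H} — 6 equivalence classes.

6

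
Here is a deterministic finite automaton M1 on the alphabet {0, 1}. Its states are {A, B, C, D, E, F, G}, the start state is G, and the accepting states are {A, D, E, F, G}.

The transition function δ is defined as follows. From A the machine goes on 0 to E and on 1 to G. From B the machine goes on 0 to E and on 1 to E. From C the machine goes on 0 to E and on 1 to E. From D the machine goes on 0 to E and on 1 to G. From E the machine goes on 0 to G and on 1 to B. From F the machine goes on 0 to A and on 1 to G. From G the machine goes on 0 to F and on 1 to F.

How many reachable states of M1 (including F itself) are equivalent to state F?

Reachable states from the start: {A,B,E,F,G}. Unreachable: {C,D} — drop them.
P0 = {A,E,F,G} | {B}.
On input 1, block {A,E,F,G} splits into {A,F,G} and {E}.
Split {A,F,G} by δ(·,0) → {F,G} and {A}.
Refine {F,G} on symbol 0: members go to different blocks, giving {F} and {G}.
The partition is now stable with 5 blocks: {F} | {B} | {E} | {A} | {G}.
State F belongs to the block {F}, which has 1 states.

1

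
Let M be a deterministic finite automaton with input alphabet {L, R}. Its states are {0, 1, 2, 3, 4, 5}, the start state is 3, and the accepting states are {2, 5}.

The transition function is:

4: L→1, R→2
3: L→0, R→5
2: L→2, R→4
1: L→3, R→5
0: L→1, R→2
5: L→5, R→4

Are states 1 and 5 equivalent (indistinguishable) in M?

Initial partition by acceptance: {2,5} | {0,1,3,4}.
Stable partition: {2,5} | {0,1,3,4} — 2 equivalence classes.
1 and 5 end up in different blocks, so they are distinguishable. For instance, the string 'ε' is accepted from only 5.

No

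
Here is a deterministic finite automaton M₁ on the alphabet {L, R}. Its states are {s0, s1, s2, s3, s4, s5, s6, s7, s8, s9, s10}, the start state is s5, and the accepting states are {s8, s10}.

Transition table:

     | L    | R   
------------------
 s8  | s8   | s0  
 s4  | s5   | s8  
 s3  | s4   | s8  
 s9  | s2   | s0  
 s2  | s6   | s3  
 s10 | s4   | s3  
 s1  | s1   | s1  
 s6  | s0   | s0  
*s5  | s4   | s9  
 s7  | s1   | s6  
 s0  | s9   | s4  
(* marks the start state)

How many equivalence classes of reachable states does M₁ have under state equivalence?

First remove the unreachable states {s1,s7,s10}; 8 states remain.
Start with accepting vs non-accepting: {s8} | {s0,s2,s3,s4,s5,s6,s9}.
Refine {s0,s2,s3,s4,s5,s6,s9} on symbol R: members go to different blocks, giving {s0,s2,s5,s6,s9} and {s3,s4}.
On input L, block {s0,s2,s5,s6,s9} splits into {s0,s2,s6,s9} and {s5}.
Split {s0,s2,s6,s9} by δ(·,R) → {s0,s2} and {s6,s9}.
Split {s3,s4} by δ(·,L) → {s3} and {s4}.
Refine {s0,s2} on symbol R: members go to different blocks, giving {s0} and {s2}.
Refine {s6,s9} on symbol L: members go to different blocks, giving {s6} and {s9}.
Stable partition: {s8} | {s0} | {s3} | {s5} | {s6} | {s4} | {s2} | {s9} — 8 equivalence classes.

8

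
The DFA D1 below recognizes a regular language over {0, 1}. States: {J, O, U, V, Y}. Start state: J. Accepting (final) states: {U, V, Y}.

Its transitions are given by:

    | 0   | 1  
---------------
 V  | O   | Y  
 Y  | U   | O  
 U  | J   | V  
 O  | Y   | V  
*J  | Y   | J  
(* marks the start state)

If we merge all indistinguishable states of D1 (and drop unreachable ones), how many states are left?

5

P0 = {U,V,Y} | {J,O}.
On input 0, block {U,V,Y} splits into {U,V} and {Y}.
Split {U,V} by δ(·,1) → {V} and {U}.
On input 1, block {J,O} splits into {J} and {O}.
Stable partition: {V} | {J} | {Y} | {U} | {O} — 5 equivalence classes.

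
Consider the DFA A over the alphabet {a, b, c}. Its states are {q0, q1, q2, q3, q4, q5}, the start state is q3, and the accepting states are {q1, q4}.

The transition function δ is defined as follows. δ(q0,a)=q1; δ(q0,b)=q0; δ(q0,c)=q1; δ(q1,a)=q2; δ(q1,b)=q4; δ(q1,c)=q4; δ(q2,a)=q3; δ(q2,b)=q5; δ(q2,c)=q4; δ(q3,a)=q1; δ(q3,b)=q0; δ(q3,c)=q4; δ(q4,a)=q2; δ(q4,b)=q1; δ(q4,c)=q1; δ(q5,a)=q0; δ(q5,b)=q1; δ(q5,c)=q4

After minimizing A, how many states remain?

4

Start with accepting vs non-accepting: {q1,q4} | {q0,q2,q3,q5}.
On input a, block {q0,q2,q3,q5} splits into {q0,q3} and {q2,q5}.
Split {q2,q5} by δ(·,b) → {q2} and {q5}.
The partition is now stable with 4 blocks: {q1,q4} | {q0,q3} | {q2} | {q5}.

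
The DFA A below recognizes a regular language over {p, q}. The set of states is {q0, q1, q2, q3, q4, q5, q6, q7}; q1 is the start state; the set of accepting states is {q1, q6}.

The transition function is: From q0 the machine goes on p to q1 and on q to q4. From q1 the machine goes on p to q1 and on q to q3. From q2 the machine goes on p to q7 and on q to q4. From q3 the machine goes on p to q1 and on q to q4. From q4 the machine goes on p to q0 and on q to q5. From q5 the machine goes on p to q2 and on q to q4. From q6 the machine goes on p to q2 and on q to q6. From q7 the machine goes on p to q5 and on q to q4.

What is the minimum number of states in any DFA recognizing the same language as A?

First remove the unreachable states {q6}; 7 states remain.
Start with accepting vs non-accepting: {q1} | {q0,q2,q3,q4,q5,q7}.
On input p, block {q0,q2,q3,q4,q5,q7} splits into {q2,q4,q5,q7} and {q0,q3}.
On input p, block {q2,q4,q5,q7} splits into {q2,q5,q7} and {q4}.
The partition is now stable with 4 blocks: {q1} | {q2,q5,q7} | {q0,q3} | {q4}.

4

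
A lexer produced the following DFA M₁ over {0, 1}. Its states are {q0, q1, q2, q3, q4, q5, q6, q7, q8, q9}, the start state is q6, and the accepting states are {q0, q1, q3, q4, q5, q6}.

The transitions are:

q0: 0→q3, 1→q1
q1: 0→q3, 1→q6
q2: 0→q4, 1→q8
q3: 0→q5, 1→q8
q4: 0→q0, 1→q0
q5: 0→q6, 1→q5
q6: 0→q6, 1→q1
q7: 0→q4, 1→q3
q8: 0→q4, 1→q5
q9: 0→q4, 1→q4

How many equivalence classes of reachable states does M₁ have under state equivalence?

7

Reachable states from the start: {q0,q1,q3,q4,q5,q6,q8}. Unreachable: {q2,q7,q9} — drop them.
Initial partition by acceptance: {q0,q1,q3,q4,q5,q6} | {q8}.
On input 1, block {q0,q1,q3,q4,q5,q6} splits into {q0,q1,q4,q5,q6} and {q3}.
Split {q0,q1,q4,q5,q6} by δ(·,0) → {q4,q5,q6} and {q0,q1}.
Split {q4,q5,q6} by δ(·,0) → {q5,q6} and {q4}.
Split {q5,q6} by δ(·,1) → {q5} and {q6}.
On input 1, block {q0,q1} splits into {q0} and {q1}.
No further refinement is possible. Final partition (7 blocks): {q5} | {q8} | {q3} | {q0} | {q4} | {q6} | {q1}.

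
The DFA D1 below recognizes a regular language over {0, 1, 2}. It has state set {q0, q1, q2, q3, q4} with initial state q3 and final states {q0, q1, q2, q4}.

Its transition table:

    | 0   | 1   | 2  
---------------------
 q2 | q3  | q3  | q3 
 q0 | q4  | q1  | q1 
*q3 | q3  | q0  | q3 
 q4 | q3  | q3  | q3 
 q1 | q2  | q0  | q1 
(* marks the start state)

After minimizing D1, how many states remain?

3

Start with accepting vs non-accepting: {q0,q1,q2,q4} | {q3}.
Refine {q0,q1,q2,q4} on symbol 0: members go to different blocks, giving {q0,q1} and {q2,q4}.
Stable partition: {q0,q1} | {q3} | {q2,q4} — 3 equivalence classes.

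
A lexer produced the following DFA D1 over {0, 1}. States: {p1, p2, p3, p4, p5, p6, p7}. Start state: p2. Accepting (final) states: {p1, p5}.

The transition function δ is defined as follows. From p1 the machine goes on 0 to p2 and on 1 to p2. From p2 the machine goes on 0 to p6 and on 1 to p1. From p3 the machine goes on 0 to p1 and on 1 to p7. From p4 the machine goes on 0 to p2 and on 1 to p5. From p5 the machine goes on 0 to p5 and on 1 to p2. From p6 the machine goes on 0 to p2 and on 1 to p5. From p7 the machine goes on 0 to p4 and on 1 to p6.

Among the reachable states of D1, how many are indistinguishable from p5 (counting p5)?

1

States {p3,p4,p7} cannot be reached from the start state, so discard them.
Initial partition by acceptance: {p1,p5} | {p2,p6}.
Refine {p1,p5} on symbol 0: members go to different blocks, giving {p1} and {p5}.
Refine {p2,p6} on symbol 1: members go to different blocks, giving {p2} and {p6}.
Stable partition: {p1} | {p2} | {p5} | {p6} — 4 equivalence classes.
State p5 belongs to the block {p5}, which has 1 states.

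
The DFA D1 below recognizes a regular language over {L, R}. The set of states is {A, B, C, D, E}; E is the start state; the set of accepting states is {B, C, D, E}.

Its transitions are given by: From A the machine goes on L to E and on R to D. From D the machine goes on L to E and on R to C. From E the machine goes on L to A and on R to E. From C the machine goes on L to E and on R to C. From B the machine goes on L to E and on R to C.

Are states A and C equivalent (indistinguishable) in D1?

First remove the unreachable states {B}; 4 states remain.
P0 = {C,D,E} | {A}.
On input L, block {C,D,E} splits into {C,D} and {E}.
No further refinement is possible. Final partition (3 blocks): {C,D} | {A} | {E}.
A and C end up in different blocks, so they are distinguishable. For instance, the string 'ε' is accepted from only C.

No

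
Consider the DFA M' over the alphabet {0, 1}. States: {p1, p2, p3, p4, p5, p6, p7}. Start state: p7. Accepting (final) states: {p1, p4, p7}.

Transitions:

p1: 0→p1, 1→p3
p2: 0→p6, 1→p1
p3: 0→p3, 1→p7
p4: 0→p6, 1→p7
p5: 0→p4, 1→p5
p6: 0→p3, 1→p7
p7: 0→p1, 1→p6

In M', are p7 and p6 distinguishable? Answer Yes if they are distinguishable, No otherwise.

Reachable states from the start: {p1,p3,p6,p7}. Unreachable: {p2,p4,p5} — drop them.
Start with accepting vs non-accepting: {p1,p7} | {p3,p6}.
The partition is now stable with 2 blocks: {p1,p7} | {p3,p6}.
p7 and p6 end up in different blocks, so they are distinguishable. For instance, the string 'ε' is accepted from only p7.

Yes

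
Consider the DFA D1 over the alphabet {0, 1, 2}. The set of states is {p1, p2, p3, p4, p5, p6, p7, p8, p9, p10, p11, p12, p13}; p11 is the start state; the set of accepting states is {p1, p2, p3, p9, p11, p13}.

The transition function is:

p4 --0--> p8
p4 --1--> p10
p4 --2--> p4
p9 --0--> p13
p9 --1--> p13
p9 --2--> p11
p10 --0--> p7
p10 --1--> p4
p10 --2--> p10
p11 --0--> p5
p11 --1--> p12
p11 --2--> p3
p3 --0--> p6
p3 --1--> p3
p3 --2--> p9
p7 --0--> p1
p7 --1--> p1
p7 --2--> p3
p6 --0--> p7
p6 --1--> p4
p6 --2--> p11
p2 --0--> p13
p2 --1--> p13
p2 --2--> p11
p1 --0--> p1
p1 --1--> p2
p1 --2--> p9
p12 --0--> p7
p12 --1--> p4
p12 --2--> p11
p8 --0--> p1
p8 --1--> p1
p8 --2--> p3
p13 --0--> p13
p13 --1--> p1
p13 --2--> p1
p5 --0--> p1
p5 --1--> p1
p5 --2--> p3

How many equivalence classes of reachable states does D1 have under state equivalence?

All states are reachable from the start state.
P0 = {p1,p2,p3,p9,p11,p13} | {p4,p5,p6,p7,p8,p10,p12}.
Split {p1,p2,p3,p9,p11,p13} by δ(·,0) → {p1,p2,p9,p13} and {p3,p11}.
On input 2, block {p1,p2,p9,p13} splits into {p1,p13} and {p2,p9}.
Split {p1,p13} by δ(·,1) → {p1} and {p13}.
On input 0, block {p4,p5,p6,p7,p8,p10,p12} splits into {p4,p6,p10,p12} and {p5,p7,p8}.
On input 2, block {p4,p6,p10,p12} splits into {p4,p10} and {p6,p12}.
On input 0, block {p3,p11} splits into {p3} and {p11}.
The partition is now stable with 8 blocks: {p1} | {p4,p10} | {p3} | {p2,p9} | {p13} | {p5,p7,p8} | {p6,p12} | {p11}.

8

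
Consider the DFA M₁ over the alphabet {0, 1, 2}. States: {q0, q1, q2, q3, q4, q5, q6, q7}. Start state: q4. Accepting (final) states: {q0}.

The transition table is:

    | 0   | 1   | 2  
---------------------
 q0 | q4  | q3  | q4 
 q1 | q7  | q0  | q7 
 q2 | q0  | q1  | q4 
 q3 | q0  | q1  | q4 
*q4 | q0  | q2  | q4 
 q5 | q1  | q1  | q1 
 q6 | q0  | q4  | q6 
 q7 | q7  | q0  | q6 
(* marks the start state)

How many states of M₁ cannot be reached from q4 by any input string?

1

Starting at q4 and following transitions, the reachable set is {q0, q1, q2, q3, q4, q6, q7}. That leaves q5 unreachable — 1 in total.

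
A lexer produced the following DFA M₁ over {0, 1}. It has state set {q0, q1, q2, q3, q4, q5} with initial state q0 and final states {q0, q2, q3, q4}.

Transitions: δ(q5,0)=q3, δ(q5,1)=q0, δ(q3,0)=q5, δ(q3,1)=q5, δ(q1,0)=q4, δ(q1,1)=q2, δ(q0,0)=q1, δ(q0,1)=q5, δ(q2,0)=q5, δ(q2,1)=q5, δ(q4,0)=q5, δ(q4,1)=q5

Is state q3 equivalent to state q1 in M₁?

No

All states are reachable from the start state.
Initial partition by acceptance: {q0,q2,q3,q4} | {q1,q5}.
The partition is now stable with 2 blocks: {q0,q2,q3,q4} | {q1,q5}.
q3 and q1 end up in different blocks, so they are distinguishable. For instance, the string 'ε' is accepted from only q3.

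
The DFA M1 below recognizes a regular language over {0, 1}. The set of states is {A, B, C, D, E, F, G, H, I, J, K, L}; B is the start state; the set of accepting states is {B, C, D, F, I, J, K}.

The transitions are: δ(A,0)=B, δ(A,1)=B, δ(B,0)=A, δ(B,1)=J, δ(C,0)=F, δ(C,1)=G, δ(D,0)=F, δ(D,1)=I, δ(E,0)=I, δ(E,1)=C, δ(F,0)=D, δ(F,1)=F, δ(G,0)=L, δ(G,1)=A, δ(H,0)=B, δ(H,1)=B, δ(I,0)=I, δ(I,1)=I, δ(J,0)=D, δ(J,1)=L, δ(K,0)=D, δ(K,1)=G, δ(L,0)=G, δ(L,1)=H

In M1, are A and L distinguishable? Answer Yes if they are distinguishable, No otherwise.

Reachable states from the start: {A,B,D,F,G,H,I,J,L}. Unreachable: {C,E,K} — drop them.
Initial partition by acceptance: {B,D,F,I,J} | {A,G,H,L}.
Refine {B,D,F,I,J} on symbol 0: members go to different blocks, giving {D,F,I,J} and {B}.
Split {D,F,I,J} by δ(·,1) → {D,F,I} and {J}.
On input 0, block {A,G,H,L} splits into {A,H} and {G,L}.
No further refinement is possible. Final partition (5 blocks): {D,F,I} | {A,H} | {B} | {J} | {G,L}.
A and L end up in different blocks, so they are distinguishable. For instance, the string '0' is accepted from only A.

Yes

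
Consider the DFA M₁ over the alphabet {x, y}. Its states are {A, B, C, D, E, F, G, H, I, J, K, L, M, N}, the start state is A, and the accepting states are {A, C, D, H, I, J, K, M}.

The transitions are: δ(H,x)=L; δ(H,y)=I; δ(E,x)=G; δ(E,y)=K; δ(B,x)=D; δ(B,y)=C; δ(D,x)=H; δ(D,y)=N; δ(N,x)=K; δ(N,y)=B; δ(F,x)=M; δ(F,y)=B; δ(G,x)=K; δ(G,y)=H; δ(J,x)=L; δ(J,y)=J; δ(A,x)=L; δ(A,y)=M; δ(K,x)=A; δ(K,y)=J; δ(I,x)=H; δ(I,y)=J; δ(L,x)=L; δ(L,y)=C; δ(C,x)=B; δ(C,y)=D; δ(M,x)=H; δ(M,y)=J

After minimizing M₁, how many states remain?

States {E,F,G} cannot be reached from the start state, so discard them.
Start with accepting vs non-accepting: {A,C,D,H,I,J,K,M} | {B,L,N}.
Split {A,C,D,H,I,J,K,M} by δ(·,x) → {A,C,H,J} and {D,I,K,M}.
Split {A,C,H,J} by δ(·,y) → {A,C,H} and {J}.
Refine {B,L,N} on symbol x: members go to different blocks, giving {B,N} and {L}.
Split {A,C,H} by δ(·,x) → {A,H} and {C}.
Refine {B,N} on symbol y: members go to different blocks, giving {B} and {N}.
On input y, block {D,I,K,M} splits into {I,K,M} and {D}.
No further refinement is possible. Final partition (8 blocks): {A,H} | {B} | {I,K,M} | {J} | {L} | {C} | {N} | {D}.

8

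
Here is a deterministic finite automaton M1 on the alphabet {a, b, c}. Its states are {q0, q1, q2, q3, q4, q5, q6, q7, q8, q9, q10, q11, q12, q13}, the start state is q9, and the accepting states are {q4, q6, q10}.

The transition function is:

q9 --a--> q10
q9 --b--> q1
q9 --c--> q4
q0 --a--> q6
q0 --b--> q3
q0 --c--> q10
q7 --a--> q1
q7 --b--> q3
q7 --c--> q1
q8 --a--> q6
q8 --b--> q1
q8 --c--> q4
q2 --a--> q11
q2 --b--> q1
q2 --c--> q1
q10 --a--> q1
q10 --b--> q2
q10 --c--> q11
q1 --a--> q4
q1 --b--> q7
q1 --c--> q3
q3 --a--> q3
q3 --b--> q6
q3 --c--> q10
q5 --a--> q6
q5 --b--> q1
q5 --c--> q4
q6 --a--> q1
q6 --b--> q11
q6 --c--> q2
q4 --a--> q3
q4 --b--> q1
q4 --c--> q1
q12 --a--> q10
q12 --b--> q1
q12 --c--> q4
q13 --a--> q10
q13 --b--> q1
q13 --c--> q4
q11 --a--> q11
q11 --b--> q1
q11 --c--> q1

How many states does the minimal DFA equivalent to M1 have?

Reachable states from the start: {q1,q2,q3,q4,q6,q7,q9,q10,q11}. Unreachable: {q0,q5,q8,q12,q13} — drop them.
Initial partition by acceptance: {q4,q6,q10} | {q1,q2,q3,q7,q9,q11}.
Split {q1,q2,q3,q7,q9,q11} by δ(·,a) → {q2,q3,q7,q11} and {q1,q9}.
Refine {q4,q6,q10} on symbol a: members go to different blocks, giving {q6,q10} and {q4}.
On input a, block {q2,q3,q7,q11} splits into {q2,q3,q11} and {q7}.
On input b, block {q2,q3,q11} splits into {q2,q11} and {q3}.
On input a, block {q1,q9} splits into {q1} and {q9}.
No further refinement is possible. Final partition (7 blocks): {q6,q10} | {q2,q11} | {q1} | {q4} | {q7} | {q3} | {q9}.

7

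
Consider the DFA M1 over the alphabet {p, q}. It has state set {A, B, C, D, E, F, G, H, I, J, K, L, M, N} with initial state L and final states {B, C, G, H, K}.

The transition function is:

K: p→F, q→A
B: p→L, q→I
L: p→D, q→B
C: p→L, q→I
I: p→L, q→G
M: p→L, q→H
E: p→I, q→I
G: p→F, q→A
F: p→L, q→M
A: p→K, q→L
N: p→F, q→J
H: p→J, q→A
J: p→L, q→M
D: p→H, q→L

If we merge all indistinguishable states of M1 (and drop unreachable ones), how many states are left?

6

States {C,E,N} cannot be reached from the start state, so discard them.
Initial partition by acceptance: {B,G,H,K} | {A,D,F,I,J,L,M}.
Split {A,D,F,I,J,L,M} by δ(·,p) → {F,I,J,L,M} and {A,D}.
On input q, block {B,G,H,K} splits into {G,H,K} and {B}.
Split {F,I,J,L,M} by δ(·,p) → {F,I,J,M} and {L}.
On input q, block {F,I,J,M} splits into {F,J} and {I,M}.
Stable partition: {G,H,K} | {F,J} | {A,D} | {B} | {L} | {I,M} — 6 equivalence classes.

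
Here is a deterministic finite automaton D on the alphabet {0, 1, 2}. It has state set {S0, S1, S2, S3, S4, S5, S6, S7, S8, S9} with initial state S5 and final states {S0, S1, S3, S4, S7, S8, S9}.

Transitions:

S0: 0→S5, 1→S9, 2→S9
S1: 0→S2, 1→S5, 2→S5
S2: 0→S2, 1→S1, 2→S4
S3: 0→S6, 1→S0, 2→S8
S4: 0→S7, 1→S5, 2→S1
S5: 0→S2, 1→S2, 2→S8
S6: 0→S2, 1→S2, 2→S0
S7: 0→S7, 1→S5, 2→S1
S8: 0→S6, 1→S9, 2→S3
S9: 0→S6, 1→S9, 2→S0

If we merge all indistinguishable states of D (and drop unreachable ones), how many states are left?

P0 = {S0,S1,S3,S4,S7,S8,S9} | {S2,S5,S6}.
On input 0, block {S0,S1,S3,S4,S7,S8,S9} splits into {S0,S1,S3,S8,S9} and {S4,S7}.
Refine {S0,S1,S3,S8,S9} on symbol 1: members go to different blocks, giving {S0,S3,S8,S9} and {S1}.
Split {S2,S5,S6} by δ(·,1) → {S5,S6} and {S2}.
No further refinement is possible. Final partition (5 blocks): {S0,S3,S8,S9} | {S5,S6} | {S4,S7} | {S1} | {S2}.

5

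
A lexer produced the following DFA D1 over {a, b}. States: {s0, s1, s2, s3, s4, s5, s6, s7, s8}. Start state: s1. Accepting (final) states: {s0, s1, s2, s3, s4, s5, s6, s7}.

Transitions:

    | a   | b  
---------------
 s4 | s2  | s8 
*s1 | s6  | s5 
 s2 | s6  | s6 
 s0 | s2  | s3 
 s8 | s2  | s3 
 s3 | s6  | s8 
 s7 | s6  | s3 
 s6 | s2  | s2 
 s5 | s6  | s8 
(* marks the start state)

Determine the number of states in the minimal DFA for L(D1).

4

States {s0,s4,s7} cannot be reached from the start state, so discard them.
P0 = {s1,s2,s3,s5,s6} | {s8}.
Refine {s1,s2,s3,s5,s6} on symbol b: members go to different blocks, giving {s1,s2,s6} and {s3,s5}.
Split {s1,s2,s6} by δ(·,b) → {s2,s6} and {s1}.
The partition is now stable with 4 blocks: {s2,s6} | {s8} | {s3,s5} | {s1}.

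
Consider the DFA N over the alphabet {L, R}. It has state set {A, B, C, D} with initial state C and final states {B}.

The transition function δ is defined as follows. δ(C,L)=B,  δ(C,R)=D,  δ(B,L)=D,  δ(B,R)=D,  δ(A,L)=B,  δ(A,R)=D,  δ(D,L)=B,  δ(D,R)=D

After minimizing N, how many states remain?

Reachable states from the start: {B,C,D}. Unreachable: {A} — drop them.
Initial partition by acceptance: {B} | {C,D}.
No further refinement is possible. Final partition (2 blocks): {B} | {C,D}.

2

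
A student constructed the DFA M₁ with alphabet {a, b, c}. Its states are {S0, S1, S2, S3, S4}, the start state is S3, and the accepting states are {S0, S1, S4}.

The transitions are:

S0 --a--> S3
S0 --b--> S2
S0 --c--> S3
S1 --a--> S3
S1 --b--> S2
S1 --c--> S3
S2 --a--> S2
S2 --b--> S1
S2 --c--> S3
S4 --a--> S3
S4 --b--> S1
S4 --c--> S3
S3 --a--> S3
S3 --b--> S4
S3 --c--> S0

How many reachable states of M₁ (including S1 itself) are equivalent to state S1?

Every state is reachable, so we keep all 5.
Start with accepting vs non-accepting: {S0,S1,S4} | {S2,S3}.
Split {S0,S1,S4} by δ(·,b) → {S0,S1} and {S4}.
On input b, block {S2,S3} splits into {S2} and {S3}.
No further refinement is possible. Final partition (4 blocks): {S0,S1} | {S2} | {S4} | {S3}.
State S1 belongs to the block {S0,S1}, which has 2 states.

2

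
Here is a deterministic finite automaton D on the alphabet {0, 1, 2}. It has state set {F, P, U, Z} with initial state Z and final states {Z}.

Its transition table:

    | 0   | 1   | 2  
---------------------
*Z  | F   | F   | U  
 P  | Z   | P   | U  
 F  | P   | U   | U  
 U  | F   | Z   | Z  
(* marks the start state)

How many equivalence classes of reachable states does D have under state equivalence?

4

P0 = {Z} | {F,P,U}.
On input 0, block {F,P,U} splits into {F,U} and {P}.
On input 0, block {F,U} splits into {U} and {F}.
Stable partition: {Z} | {U} | {P} | {F} — 4 equivalence classes.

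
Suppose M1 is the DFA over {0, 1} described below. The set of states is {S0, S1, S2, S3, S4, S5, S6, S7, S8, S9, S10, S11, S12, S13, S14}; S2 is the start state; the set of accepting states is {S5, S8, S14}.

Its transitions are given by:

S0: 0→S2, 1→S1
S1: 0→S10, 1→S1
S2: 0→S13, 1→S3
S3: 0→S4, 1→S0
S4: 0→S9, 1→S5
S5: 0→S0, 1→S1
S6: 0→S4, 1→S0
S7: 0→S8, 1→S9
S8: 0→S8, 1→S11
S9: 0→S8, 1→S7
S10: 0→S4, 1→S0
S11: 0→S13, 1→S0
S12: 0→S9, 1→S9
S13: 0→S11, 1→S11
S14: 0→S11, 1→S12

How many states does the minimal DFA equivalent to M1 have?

10

First remove the unreachable states {S6,S12,S14}; 12 states remain.
Start with accepting vs non-accepting: {S5,S8} | {S0,S1,S2,S3,S4,S7,S9,S10,S11,S13}.
Split {S5,S8} by δ(·,0) → {S5} and {S8}.
Refine {S0,S1,S2,S3,S4,S7,S9,S10,S11,S13} on symbol 0: members go to different blocks, giving {S0,S1,S2,S3,S4,S10,S11,S13} and {S7,S9}.
On input 0, block {S0,S1,S2,S3,S4,S10,S11,S13} splits into {S0,S1,S2,S3,S10,S11,S13} and {S4}.
Refine {S0,S1,S2,S3,S10,S11,S13} on symbol 0: members go to different blocks, giving {S0,S1,S2,S11,S13} and {S3,S10}.
Refine {S0,S1,S2,S11,S13} on symbol 0: members go to different blocks, giving {S0,S2,S11,S13} and {S1}.
Refine {S0,S2,S11,S13} on symbol 1: members go to different blocks, giving {S11,S13} and {S0} and {S2}.
Split {S11,S13} by δ(·,1) → {S11} and {S13}.
Stable partition: {S5} | {S11} | {S8} | {S7,S9} | {S4} | {S3,S10} | {S1} | {S0} | {S2} | {S13} — 10 equivalence classes.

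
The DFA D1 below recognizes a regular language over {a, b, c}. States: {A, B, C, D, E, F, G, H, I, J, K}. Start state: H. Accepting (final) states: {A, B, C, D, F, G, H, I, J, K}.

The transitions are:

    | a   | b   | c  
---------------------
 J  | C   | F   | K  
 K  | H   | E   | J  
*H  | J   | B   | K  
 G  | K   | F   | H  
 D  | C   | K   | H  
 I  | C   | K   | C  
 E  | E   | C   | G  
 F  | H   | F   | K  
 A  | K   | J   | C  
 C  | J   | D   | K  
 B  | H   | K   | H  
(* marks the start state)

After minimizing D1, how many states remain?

Reachable states from the start: {B,C,D,E,F,G,H,J,K}. Unreachable: {A,I} — drop them.
Start with accepting vs non-accepting: {B,C,D,F,G,H,J,K} | {E}.
On input b, block {B,C,D,F,G,H,J,K} splits into {B,C,D,F,G,H,J} and {K}.
On input a, block {B,C,D,F,G,H,J} splits into {B,C,D,F,H,J} and {G}.
Refine {B,C,D,F,H,J} on symbol b: members go to different blocks, giving {C,F,H,J} and {B,D}.
Refine {C,F,H,J} on symbol b: members go to different blocks, giving {C,H} and {F,J}.
No further refinement is possible. Final partition (6 blocks): {C,H} | {E} | {K} | {G} | {B,D} | {F,J}.

6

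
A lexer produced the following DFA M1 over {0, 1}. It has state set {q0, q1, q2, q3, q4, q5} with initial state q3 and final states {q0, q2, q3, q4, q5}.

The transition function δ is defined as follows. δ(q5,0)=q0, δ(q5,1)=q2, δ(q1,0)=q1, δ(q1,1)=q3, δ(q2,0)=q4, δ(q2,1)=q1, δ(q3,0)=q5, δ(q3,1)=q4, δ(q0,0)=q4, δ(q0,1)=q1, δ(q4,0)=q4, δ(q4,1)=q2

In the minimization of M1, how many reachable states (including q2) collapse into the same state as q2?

P0 = {q0,q2,q3,q4,q5} | {q1}.
Split {q0,q2,q3,q4,q5} by δ(·,1) → {q3,q4,q5} and {q0,q2}.
Refine {q3,q4,q5} on symbol 0: members go to different blocks, giving {q3,q4} and {q5}.
Refine {q3,q4} on symbol 0: members go to different blocks, giving {q3} and {q4}.
Stable partition: {q3} | {q1} | {q0,q2} | {q5} | {q4} — 5 equivalence classes.
The equivalence class containing q2 is {q0,q2}, of size 2.

2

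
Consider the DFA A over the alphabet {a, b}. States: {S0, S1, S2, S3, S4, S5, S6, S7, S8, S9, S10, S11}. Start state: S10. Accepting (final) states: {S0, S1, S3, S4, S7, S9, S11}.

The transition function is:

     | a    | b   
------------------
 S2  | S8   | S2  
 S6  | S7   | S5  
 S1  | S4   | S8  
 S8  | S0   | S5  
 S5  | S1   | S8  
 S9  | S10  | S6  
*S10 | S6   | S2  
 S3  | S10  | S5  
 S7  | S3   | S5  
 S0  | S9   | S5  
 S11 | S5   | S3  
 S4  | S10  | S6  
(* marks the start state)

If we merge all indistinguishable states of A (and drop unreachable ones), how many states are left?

4

Reachable states from the start: {S0,S1,S2,S3,S4,S5,S6,S7,S8,S9,S10}. Unreachable: {S11} — drop them.
Start with accepting vs non-accepting: {S0,S1,S3,S4,S7,S9} | {S2,S5,S6,S8,S10}.
On input a, block {S0,S1,S3,S4,S7,S9} splits into {S0,S1,S7} and {S3,S4,S9}.
Split {S2,S5,S6,S8,S10} by δ(·,a) → {S5,S6,S8} and {S2,S10}.
No further refinement is possible. Final partition (4 blocks): {S0,S1,S7} | {S5,S6,S8} | {S3,S4,S9} | {S2,S10}.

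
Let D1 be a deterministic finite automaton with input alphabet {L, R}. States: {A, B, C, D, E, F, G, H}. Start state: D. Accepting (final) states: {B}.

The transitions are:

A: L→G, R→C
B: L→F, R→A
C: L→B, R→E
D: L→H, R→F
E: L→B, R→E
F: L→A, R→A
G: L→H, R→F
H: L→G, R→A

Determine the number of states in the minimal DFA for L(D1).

6

Initial partition by acceptance: {B} | {A,C,D,E,F,G,H}.
Refine {A,C,D,E,F,G,H} on symbol L: members go to different blocks, giving {A,D,F,G,H} and {C,E}.
Refine {A,D,F,G,H} on symbol R: members go to different blocks, giving {D,F,G,H} and {A}.
Refine {D,F,G,H} on symbol L: members go to different blocks, giving {D,G,H} and {F}.
Refine {D,G,H} on symbol R: members go to different blocks, giving {D,G} and {H}.
Stable partition: {B} | {D,G} | {C,E} | {A} | {F} | {H} — 6 equivalence classes.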